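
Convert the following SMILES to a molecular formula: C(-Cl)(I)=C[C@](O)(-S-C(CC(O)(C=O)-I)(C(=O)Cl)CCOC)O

Heavy atoms from the SMILES: 11 C, 2 Cl, 2 I, 6 O, 1 S.
Implicit hydrogens by atom environment:
  5 × C: no H
  3 × C: 2 H each → 6
  3 × O: 1 H each → 3
  3 × O: no H
  2 × C: 1 H each → 2
  2 × Cl: no H
  2 × I: no H
  1 × C: 3 H
  1 × S: no H
  Total hydrogens = 14.
Molecular formula: C11H14Cl2I2O6S

C11H14Cl2I2O6S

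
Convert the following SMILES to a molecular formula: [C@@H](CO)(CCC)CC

Heavy atoms from the SMILES: 7 C, 1 O.
Implicit hydrogens by atom environment:
  4 × C: 2 H each → 8
  2 × C: 3 H each → 6
  1 × C: 1 H
  1 × O: 1 H
  Total hydrogens = 16.
Molecular formula: C7H16O

C7H16O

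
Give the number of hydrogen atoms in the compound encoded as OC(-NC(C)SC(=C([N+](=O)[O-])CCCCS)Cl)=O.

15

Hydrogens are implicit in SMILES; fill each atom to its normal valence:
  4 × C: 2 H each → 8
  3 × C: no H
  2 × O: no H
  1 × C: 3 H
  1 × C: 1 H
  1 × Cl: no H
  1 × N: 1 H
  1 × N (charge +1): no H
  1 × O: 1 H
  1 × O (charge -1): no H
  1 × S: 1 H
  1 × S: no H
  Total hydrogens = 15.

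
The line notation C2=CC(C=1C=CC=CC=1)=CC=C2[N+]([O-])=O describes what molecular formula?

C12H9NO2

Heavy atoms from the SMILES: 12 C, 1 N, 2 O.
Implicit hydrogens by atom environment:
  9 × C (aromatic): 1 H each → 9
  3 × C (aromatic): no H
  1 × N (charge +1): no H
  1 × O: no H
  1 × O (charge -1): no H
  Total hydrogens = 9.
Molecular formula: C12H9NO2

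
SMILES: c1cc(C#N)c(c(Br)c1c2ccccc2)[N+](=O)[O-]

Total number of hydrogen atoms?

7

Hydrogens are implicit in SMILES; fill each atom to its normal valence:
  7 × C (aromatic): 1 H each → 7
  5 × C (aromatic): no H
  1 × Br: no H
  1 × C: no H
  1 × N (charge +1): no H
  1 × N: no H
  1 × O: no H
  1 × O (charge -1): no H
  Total hydrogens = 7.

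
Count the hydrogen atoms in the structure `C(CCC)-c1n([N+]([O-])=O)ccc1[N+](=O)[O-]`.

Hydrogens are implicit in SMILES; fill each atom to its normal valence:
  3 × C: 2 H each → 6
  2 × C (aromatic): 1 H each → 2
  2 × C (aromatic): no H
  2 × N (charge +1): no H
  2 × O: no H
  2 × O (charge -1): no H
  1 × C: 3 H
  1 × N (aromatic): no H
  Total hydrogens = 11.

11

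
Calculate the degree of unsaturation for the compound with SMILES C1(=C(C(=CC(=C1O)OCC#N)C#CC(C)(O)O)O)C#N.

Molecular formula from the SMILES: C13H10N2O5.
DoU = (2C + 2 + N − H − X)/2 = (2·13 + 2 + 2 − 10 − 0)/2 = 20/2 = 10.
(Structurally: 1 ring(s) + 9 π bond(s) = 10.)

10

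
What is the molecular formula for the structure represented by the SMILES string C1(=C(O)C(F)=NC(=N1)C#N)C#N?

Heavy atoms from the SMILES: 6 C, 1 F, 4 N, 1 O.
Implicit hydrogens by atom environment:
  4 × C (aromatic): no H
  2 × C: no H
  2 × N (aromatic): no H
  2 × N: no H
  1 × F: no H
  1 × O: 1 H
  Total hydrogens = 1.
Molecular formula: C6HFN4O

C6HFN4O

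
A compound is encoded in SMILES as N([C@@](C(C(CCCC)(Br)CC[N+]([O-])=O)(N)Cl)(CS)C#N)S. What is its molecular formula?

C11H20BrClN4O2S2

Heavy atoms from the SMILES: 1 Br, 11 C, 1 Cl, 4 N, 2 O, 2 S.
Implicit hydrogens by atom environment:
  6 × C: 2 H each → 12
  4 × C: no H
  2 × S: 1 H each → 2
  1 × Br: no H
  1 × C: 3 H
  1 × Cl: no H
  1 × N: 2 H
  1 × N: 1 H
  1 × N: no H
  1 × N (charge +1): no H
  1 × O: no H
  1 × O (charge -1): no H
  Total hydrogens = 20.
Molecular formula: C11H20BrClN4O2S2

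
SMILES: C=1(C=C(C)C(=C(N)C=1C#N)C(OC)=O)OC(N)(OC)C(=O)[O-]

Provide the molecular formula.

Heavy atoms from the SMILES: 13 C, 3 N, 6 O.
Implicit hydrogens by atom environment:
  5 × C (aromatic): no H
  5 × O: no H
  4 × C: no H
  3 × C: 3 H each → 9
  2 × N: 2 H each → 4
  1 × C (aromatic): 1 H
  1 × N: no H
  1 × O (charge -1): no H
  Total hydrogens = 14.
Net charge -1.
Molecular formula: C13H14N3O6-

C13H14N3O6-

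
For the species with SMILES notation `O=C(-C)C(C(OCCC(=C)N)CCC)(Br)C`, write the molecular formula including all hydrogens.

C12H22BrNO2

Heavy atoms from the SMILES: 1 Br, 12 C, 1 N, 2 O.
Implicit hydrogens by atom environment:
  5 × C: 2 H each → 10
  3 × C: 3 H each → 9
  3 × C: no H
  2 × O: no H
  1 × Br: no H
  1 × C: 1 H
  1 × N: 2 H
  Total hydrogens = 22.
Molecular formula: C12H22BrNO2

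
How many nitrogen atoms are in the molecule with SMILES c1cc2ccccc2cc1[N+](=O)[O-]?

1

The symbol for nitrogen appears 1 time in the SMILES.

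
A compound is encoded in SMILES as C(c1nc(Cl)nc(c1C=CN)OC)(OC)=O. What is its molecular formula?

Heavy atoms from the SMILES: 9 C, 1 Cl, 3 N, 3 O.
Implicit hydrogens by atom environment:
  4 × C (aromatic): no H
  3 × O: no H
  2 × C: 3 H each → 6
  2 × C: 1 H each → 2
  2 × N (aromatic): no H
  1 × C: no H
  1 × Cl: no H
  1 × N: 2 H
  Total hydrogens = 10.
Molecular formula: C9H10ClN3O3

C9H10ClN3O3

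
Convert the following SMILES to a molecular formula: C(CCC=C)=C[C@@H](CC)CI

C10H17I

Heavy atoms from the SMILES: 10 C, 1 I.
Implicit hydrogens by atom environment:
  5 × C: 2 H each → 10
  4 × C: 1 H each → 4
  1 × C: 3 H
  1 × I: no H
  Total hydrogens = 17.
Molecular formula: C10H17I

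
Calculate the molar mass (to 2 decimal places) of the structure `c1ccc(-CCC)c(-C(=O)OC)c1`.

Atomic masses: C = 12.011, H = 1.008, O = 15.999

178.23

Molecular formula: C11H14O2.
M = 11×12.011 + 14×1.008 + 2×15.999 = 178.23 g/mol.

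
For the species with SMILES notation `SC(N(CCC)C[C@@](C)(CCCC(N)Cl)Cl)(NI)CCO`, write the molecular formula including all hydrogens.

C13H28Cl2IN3OS

Heavy atoms from the SMILES: 13 C, 2 Cl, 1 I, 3 N, 1 O, 1 S.
Implicit hydrogens by atom environment:
  8 × C: 2 H each → 16
  2 × C: 3 H each → 6
  2 × C: no H
  2 × Cl: no H
  1 × C: 1 H
  1 × I: no H
  1 × N: 2 H
  1 × N: 1 H
  1 × N: no H
  1 × O: 1 H
  1 × S: 1 H
  Total hydrogens = 28.
Molecular formula: C13H28Cl2IN3OS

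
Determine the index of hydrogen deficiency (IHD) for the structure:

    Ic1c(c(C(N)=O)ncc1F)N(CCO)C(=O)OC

Molecular formula from the SMILES: C10H11FIN3O4.
DoU = (2C + 2 + N − H − X)/2 = (2·10 + 2 + 3 − 11 − 2)/2 = 12/2 = 6.
(Structurally: 1 ring(s) + 5 π bond(s) = 6.)

6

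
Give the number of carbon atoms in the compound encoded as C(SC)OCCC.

The symbol for carbon appears 5 times in the SMILES.

5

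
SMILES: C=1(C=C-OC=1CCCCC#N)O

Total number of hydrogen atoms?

Hydrogens are implicit in SMILES; fill each atom to its normal valence:
  4 × C: 2 H each → 8
  2 × C (aromatic): 1 H each → 2
  2 × C (aromatic): no H
  1 × C: no H
  1 × N: no H
  1 × O: 1 H
  1 × O (aromatic): no H
  Total hydrogens = 11.

11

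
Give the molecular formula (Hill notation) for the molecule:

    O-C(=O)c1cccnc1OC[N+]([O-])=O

Heavy atoms from the SMILES: 7 C, 2 N, 5 O.
Implicit hydrogens by atom environment:
  3 × C (aromatic): 1 H each → 3
  3 × O: no H
  2 × C (aromatic): no H
  1 × C: 2 H
  1 × C: no H
  1 × N (aromatic): no H
  1 × N (charge +1): no H
  1 × O: 1 H
  1 × O (charge -1): no H
  Total hydrogens = 6.
Molecular formula: C7H6N2O5

C7H6N2O5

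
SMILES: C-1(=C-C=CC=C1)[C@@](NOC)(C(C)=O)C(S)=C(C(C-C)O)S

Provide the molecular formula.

C15H21NO3S2

Heavy atoms from the SMILES: 15 C, 1 N, 3 O, 2 S.
Implicit hydrogens by atom environment:
  5 × C (aromatic): 1 H each → 5
  4 × C: no H
  3 × C: 3 H each → 9
  2 × O: no H
  2 × S: 1 H each → 2
  1 × C: 2 H
  1 × C: 1 H
  1 × C (aromatic): no H
  1 × N: 1 H
  1 × O: 1 H
  Total hydrogens = 21.
Molecular formula: C15H21NO3S2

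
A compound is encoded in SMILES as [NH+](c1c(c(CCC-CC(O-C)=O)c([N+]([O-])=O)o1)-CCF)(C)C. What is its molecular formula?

C14H22FN2O5+

Heavy atoms from the SMILES: 14 C, 1 F, 2 N, 5 O.
Implicit hydrogens by atom environment:
  6 × C: 2 H each → 12
  4 × C (aromatic): no H
  3 × C: 3 H each → 9
  3 × O: no H
  1 × C: no H
  1 × F: no H
  1 × N (charge +1): 1 H
  1 × N (charge +1): no H
  1 × O (aromatic): no H
  1 × O (charge -1): no H
  Total hydrogens = 22.
Net charge +1.
Molecular formula: C14H22FN2O5+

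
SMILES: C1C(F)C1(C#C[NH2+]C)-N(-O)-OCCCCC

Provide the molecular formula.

Heavy atoms from the SMILES: 11 C, 1 F, 2 N, 2 O.
Implicit hydrogens by atom environment:
  5 × C: 2 H each → 10
  3 × C: no H
  2 × C: 3 H each → 6
  1 × C: 1 H
  1 × F: no H
  1 × N (charge +1): 2 H
  1 × N: no H
  1 × O: 1 H
  1 × O: no H
  Total hydrogens = 20.
Net charge +1.
Molecular formula: C11H20FN2O2+

C11H20FN2O2+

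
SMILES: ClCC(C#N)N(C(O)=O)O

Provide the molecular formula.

Heavy atoms from the SMILES: 4 C, 1 Cl, 2 N, 3 O.
Implicit hydrogens by atom environment:
  2 × C: no H
  2 × N: no H
  2 × O: 1 H each → 2
  1 × C: 2 H
  1 × C: 1 H
  1 × Cl: no H
  1 × O: no H
  Total hydrogens = 5.
Molecular formula: C4H5ClN2O3

C4H5ClN2O3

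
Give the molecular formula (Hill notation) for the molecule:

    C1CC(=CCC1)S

C6H10S

Heavy atoms from the SMILES: 6 C, 1 S.
Implicit hydrogens by atom environment:
  4 × C: 2 H each → 8
  1 × C: 1 H
  1 × C: no H
  1 × S: 1 H
  Total hydrogens = 10.
Molecular formula: C6H10S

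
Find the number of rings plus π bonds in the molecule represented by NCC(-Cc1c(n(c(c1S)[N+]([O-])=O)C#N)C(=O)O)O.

Molecular formula from the SMILES: C9H10N4O5S.
DoU = (2C + 2 + N − H − X)/2 = (2·9 + 2 + 4 − 10 − 0)/2 = 14/2 = 7.
(Structurally: 1 ring(s) + 6 π bond(s) = 7.)

7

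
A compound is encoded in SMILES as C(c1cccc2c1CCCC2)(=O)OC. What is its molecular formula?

Heavy atoms from the SMILES: 12 C, 2 O.
Implicit hydrogens by atom environment:
  4 × C: 2 H each → 8
  3 × C (aromatic): 1 H each → 3
  3 × C (aromatic): no H
  2 × O: no H
  1 × C: 3 H
  1 × C: no H
  Total hydrogens = 14.
Molecular formula: C12H14O2

C12H14O2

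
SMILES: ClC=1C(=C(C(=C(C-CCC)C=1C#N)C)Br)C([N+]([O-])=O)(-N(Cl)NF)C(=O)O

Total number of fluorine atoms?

The symbol for fluorine appears 1 time in the SMILES.

1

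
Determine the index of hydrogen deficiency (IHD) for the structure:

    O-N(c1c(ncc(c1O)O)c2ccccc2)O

Molecular formula from the SMILES: C11H10N2O4.
DoU = (2C + 2 + N − H − X)/2 = (2·11 + 2 + 2 − 10 − 0)/2 = 16/2 = 8.
(Structurally: 2 ring(s) + 6 π bond(s) = 8.)

8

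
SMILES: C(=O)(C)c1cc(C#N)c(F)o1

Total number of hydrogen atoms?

Hydrogens are implicit in SMILES; fill each atom to its normal valence:
  3 × C (aromatic): no H
  2 × C: no H
  1 × C: 3 H
  1 × C (aromatic): 1 H
  1 × F: no H
  1 × N: no H
  1 × O (aromatic): no H
  1 × O: no H
  Total hydrogens = 4.

4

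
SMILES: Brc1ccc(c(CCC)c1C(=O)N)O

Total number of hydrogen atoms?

12

Hydrogens are implicit in SMILES; fill each atom to its normal valence:
  4 × C (aromatic): no H
  2 × C: 2 H each → 4
  2 × C (aromatic): 1 H each → 2
  1 × Br: no H
  1 × C: 3 H
  1 × C: no H
  1 × N: 2 H
  1 × O: 1 H
  1 × O: no H
  Total hydrogens = 12.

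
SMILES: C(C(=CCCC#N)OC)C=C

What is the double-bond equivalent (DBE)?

Molecular formula from the SMILES: C9H13NO.
DoU = (2C + 2 + N − H − X)/2 = (2·9 + 2 + 1 − 13 − 0)/2 = 8/2 = 4.
(Structurally: 0 ring(s) + 4 π bond(s) = 4.)

4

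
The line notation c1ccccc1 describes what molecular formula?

C6H6

Heavy atoms from the SMILES: 6 C.
Implicit hydrogens by atom environment:
  6 × C (aromatic): 1 H each → 6
  Total hydrogens = 6.
Molecular formula: C6H6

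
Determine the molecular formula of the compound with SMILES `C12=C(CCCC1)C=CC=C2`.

Heavy atoms from the SMILES: 10 C.
Implicit hydrogens by atom environment:
  4 × C: 2 H each → 8
  4 × C (aromatic): 1 H each → 4
  2 × C (aromatic): no H
  Total hydrogens = 12.
Molecular formula: C10H12

C10H12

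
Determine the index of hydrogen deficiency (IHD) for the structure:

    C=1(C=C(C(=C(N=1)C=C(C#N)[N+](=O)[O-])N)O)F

Molecular formula from the SMILES: C8H5FN4O3.
DoU = (2C + 2 + N − H − X)/2 = (2·8 + 2 + 4 − 5 − 1)/2 = 16/2 = 8.
(Structurally: 1 ring(s) + 7 π bond(s) = 8.)

8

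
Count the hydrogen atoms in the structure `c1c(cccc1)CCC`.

12

Hydrogens are implicit in SMILES; fill each atom to its normal valence:
  5 × C (aromatic): 1 H each → 5
  2 × C: 2 H each → 4
  1 × C: 3 H
  1 × C (aromatic): no H
  Total hydrogens = 12.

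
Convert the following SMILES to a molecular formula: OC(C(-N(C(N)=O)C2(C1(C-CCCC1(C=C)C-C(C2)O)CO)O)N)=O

Heavy atoms from the SMILES: 16 C, 3 N, 6 O.
Implicit hydrogens by atom environment:
  8 × C: 2 H each → 16
  5 × C: no H
  4 × O: 1 H each → 4
  3 × C: 1 H each → 3
  2 × N: 2 H each → 4
  2 × O: no H
  1 × N: no H
  Total hydrogens = 27.
Molecular formula: C16H27N3O6

C16H27N3O6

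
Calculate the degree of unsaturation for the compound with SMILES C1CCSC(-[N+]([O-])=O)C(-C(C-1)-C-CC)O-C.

Molecular formula from the SMILES: C11H21NO3S.
DoU = (2C + 2 + N − H − X)/2 = (2·11 + 2 + 1 − 21 − 0)/2 = 4/2 = 2.
(Structurally: 1 ring(s) + 1 π bond(s) = 2.)

2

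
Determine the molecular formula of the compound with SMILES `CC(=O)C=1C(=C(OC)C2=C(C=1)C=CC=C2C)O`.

Heavy atoms from the SMILES: 14 C, 3 O.
Implicit hydrogens by atom environment:
  6 × C (aromatic): no H
  4 × C (aromatic): 1 H each → 4
  3 × C: 3 H each → 9
  2 × O: no H
  1 × C: no H
  1 × O: 1 H
  Total hydrogens = 14.
Molecular formula: C14H14O3

C14H14O3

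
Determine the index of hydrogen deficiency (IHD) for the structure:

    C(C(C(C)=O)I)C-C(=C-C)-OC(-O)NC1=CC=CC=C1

Molecular formula from the SMILES: C15H20INO3.
DoU = (2C + 2 + N − H − X)/2 = (2·15 + 2 + 1 − 20 − 1)/2 = 12/2 = 6.
(Structurally: 1 ring(s) + 5 π bond(s) = 6.)

6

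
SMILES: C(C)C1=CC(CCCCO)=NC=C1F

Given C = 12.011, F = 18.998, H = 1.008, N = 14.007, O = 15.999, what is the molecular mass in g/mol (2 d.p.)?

197.25

Molecular formula: C11H16FNO.
M = 11×12.011 + 1×18.998 + 16×1.008 + 1×14.007 + 1×15.999 = 197.25 g/mol.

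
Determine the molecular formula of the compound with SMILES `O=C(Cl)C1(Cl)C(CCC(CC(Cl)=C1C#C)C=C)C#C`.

C15H13Cl3O

Heavy atoms from the SMILES: 15 C, 3 Cl, 1 O.
Implicit hydrogens by atom environment:
  6 × C: no H
  5 × C: 1 H each → 5
  4 × C: 2 H each → 8
  3 × Cl: no H
  1 × O: no H
  Total hydrogens = 13.
Molecular formula: C15H13Cl3O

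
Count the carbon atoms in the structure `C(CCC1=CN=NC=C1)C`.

8

The symbol for carbon appears 8 times in the SMILES.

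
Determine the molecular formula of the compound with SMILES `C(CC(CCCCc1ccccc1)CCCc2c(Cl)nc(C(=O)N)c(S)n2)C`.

Heavy atoms from the SMILES: 22 C, 1 Cl, 3 N, 1 O, 1 S.
Implicit hydrogens by atom environment:
  9 × C: 2 H each → 18
  5 × C (aromatic): 1 H each → 5
  5 × C (aromatic): no H
  2 × N (aromatic): no H
  1 × C: 3 H
  1 × C: 1 H
  1 × C: no H
  1 × Cl: no H
  1 × N: 2 H
  1 × O: no H
  1 × S: 1 H
  Total hydrogens = 30.
Molecular formula: C22H30ClN3OS

C22H30ClN3OS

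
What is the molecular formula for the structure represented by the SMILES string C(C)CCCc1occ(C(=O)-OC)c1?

Heavy atoms from the SMILES: 11 C, 3 O.
Implicit hydrogens by atom environment:
  4 × C: 2 H each → 8
  2 × C: 3 H each → 6
  2 × C (aromatic): 1 H each → 2
  2 × C (aromatic): no H
  2 × O: no H
  1 × C: no H
  1 × O (aromatic): no H
  Total hydrogens = 16.
Molecular formula: C11H16O3

C11H16O3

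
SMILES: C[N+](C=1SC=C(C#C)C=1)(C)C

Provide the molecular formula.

Heavy atoms from the SMILES: 9 C, 1 N, 1 S.
Implicit hydrogens by atom environment:
  3 × C: 3 H each → 9
  2 × C (aromatic): 1 H each → 2
  2 × C (aromatic): no H
  1 × C: 1 H
  1 × C: no H
  1 × N (charge +1): no H
  1 × S (aromatic): no H
  Total hydrogens = 12.
Net charge +1.
Molecular formula: C9H12NS+

C9H12NS+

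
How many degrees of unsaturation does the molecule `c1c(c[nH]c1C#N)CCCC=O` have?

6

Molecular formula from the SMILES: C9H10N2O.
DoU = (2C + 2 + N − H − X)/2 = (2·9 + 2 + 2 − 10 − 0)/2 = 12/2 = 6.
(Structurally: 1 ring(s) + 5 π bond(s) = 6.)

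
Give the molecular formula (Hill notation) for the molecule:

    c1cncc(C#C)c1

Heavy atoms from the SMILES: 7 C, 1 N.
Implicit hydrogens by atom environment:
  4 × C (aromatic): 1 H each → 4
  1 × C: 1 H
  1 × C (aromatic): no H
  1 × C: no H
  1 × N (aromatic): no H
  Total hydrogens = 5.
Molecular formula: C7H5N

C7H5N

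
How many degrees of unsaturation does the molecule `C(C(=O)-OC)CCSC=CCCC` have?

Molecular formula from the SMILES: C10H18O2S.
DoU = (2C + 2 + N − H − X)/2 = (2·10 + 2 + 0 − 18 − 0)/2 = 4/2 = 2.
(Structurally: 0 ring(s) + 2 π bond(s) = 2.)

2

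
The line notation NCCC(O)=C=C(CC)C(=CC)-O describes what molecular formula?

Heavy atoms from the SMILES: 10 C, 1 N, 2 O.
Implicit hydrogens by atom environment:
  4 × C: no H
  3 × C: 2 H each → 6
  2 × C: 3 H each → 6
  2 × O: 1 H each → 2
  1 × C: 1 H
  1 × N: 2 H
  Total hydrogens = 17.
Molecular formula: C10H17NO2

C10H17NO2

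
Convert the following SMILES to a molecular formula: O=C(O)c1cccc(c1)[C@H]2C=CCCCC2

Heavy atoms from the SMILES: 14 C, 2 O.
Implicit hydrogens by atom environment:
  4 × C: 2 H each → 8
  4 × C (aromatic): 1 H each → 4
  3 × C: 1 H each → 3
  2 × C (aromatic): no H
  1 × C: no H
  1 × O: 1 H
  1 × O: no H
  Total hydrogens = 16.
Molecular formula: C14H16O2

C14H16O2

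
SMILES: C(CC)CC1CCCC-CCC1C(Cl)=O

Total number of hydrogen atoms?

23

Hydrogens are implicit in SMILES; fill each atom to its normal valence:
  9 × C: 2 H each → 18
  2 × C: 1 H each → 2
  1 × C: 3 H
  1 × C: no H
  1 × Cl: no H
  1 × O: no H
  Total hydrogens = 23.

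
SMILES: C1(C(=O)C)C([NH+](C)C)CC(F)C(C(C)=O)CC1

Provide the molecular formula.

Heavy atoms from the SMILES: 13 C, 1 F, 1 N, 2 O.
Implicit hydrogens by atom environment:
  4 × C: 3 H each → 12
  4 × C: 1 H each → 4
  3 × C: 2 H each → 6
  2 × C: no H
  2 × O: no H
  1 × F: no H
  1 × N (charge +1): 1 H
  Total hydrogens = 23.
Net charge +1.
Molecular formula: C13H23FNO2+

C13H23FNO2+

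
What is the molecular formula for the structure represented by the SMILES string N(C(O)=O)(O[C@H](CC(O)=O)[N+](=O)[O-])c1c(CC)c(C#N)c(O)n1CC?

C13H16N4O8

Heavy atoms from the SMILES: 13 C, 4 N, 8 O.
Implicit hydrogens by atom environment:
  4 × C (aromatic): no H
  4 × O: no H
  3 × C: 2 H each → 6
  3 × C: no H
  3 × O: 1 H each → 3
  2 × C: 3 H each → 6
  2 × N: no H
  1 × C: 1 H
  1 × N (aromatic): no H
  1 × N (charge +1): no H
  1 × O (charge -1): no H
  Total hydrogens = 16.
Molecular formula: C13H16N4O8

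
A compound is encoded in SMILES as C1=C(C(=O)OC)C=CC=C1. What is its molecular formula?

Heavy atoms from the SMILES: 8 C, 2 O.
Implicit hydrogens by atom environment:
  5 × C (aromatic): 1 H each → 5
  2 × O: no H
  1 × C: 3 H
  1 × C (aromatic): no H
  1 × C: no H
  Total hydrogens = 8.
Molecular formula: C8H8O2

C8H8O2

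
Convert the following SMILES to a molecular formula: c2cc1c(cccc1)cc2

C10H8

Heavy atoms from the SMILES: 10 C.
Implicit hydrogens by atom environment:
  8 × C (aromatic): 1 H each → 8
  2 × C (aromatic): no H
  Total hydrogens = 8.
Molecular formula: C10H8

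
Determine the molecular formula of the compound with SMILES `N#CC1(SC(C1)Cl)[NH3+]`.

Heavy atoms from the SMILES: 4 C, 1 Cl, 2 N, 1 S.
Implicit hydrogens by atom environment:
  2 × C: no H
  1 × C: 2 H
  1 × C: 1 H
  1 × Cl: no H
  1 × N (charge +1): 3 H
  1 × N: no H
  1 × S: no H
  Total hydrogens = 6.
Net charge +1.
Molecular formula: C4H6ClN2S+

C4H6ClN2S+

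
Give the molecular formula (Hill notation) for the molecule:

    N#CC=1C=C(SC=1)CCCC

C9H11NS

Heavy atoms from the SMILES: 9 C, 1 N, 1 S.
Implicit hydrogens by atom environment:
  3 × C: 2 H each → 6
  2 × C (aromatic): 1 H each → 2
  2 × C (aromatic): no H
  1 × C: 3 H
  1 × C: no H
  1 × N: no H
  1 × S (aromatic): no H
  Total hydrogens = 11.
Molecular formula: C9H11NS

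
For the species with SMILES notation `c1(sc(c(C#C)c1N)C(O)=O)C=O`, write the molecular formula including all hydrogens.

Heavy atoms from the SMILES: 8 C, 1 N, 3 O, 1 S.
Implicit hydrogens by atom environment:
  4 × C (aromatic): no H
  2 × C: 1 H each → 2
  2 × C: no H
  2 × O: no H
  1 × N: 2 H
  1 × O: 1 H
  1 × S (aromatic): no H
  Total hydrogens = 5.
Molecular formula: C8H5NO3S

C8H5NO3S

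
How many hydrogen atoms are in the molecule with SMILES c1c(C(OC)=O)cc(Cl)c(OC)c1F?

Hydrogens are implicit in SMILES; fill each atom to its normal valence:
  4 × C (aromatic): no H
  3 × O: no H
  2 × C: 3 H each → 6
  2 × C (aromatic): 1 H each → 2
  1 × C: no H
  1 × Cl: no H
  1 × F: no H
  Total hydrogens = 8.

8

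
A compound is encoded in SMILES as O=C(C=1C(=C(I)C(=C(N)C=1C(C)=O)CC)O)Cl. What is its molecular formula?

Heavy atoms from the SMILES: 11 C, 1 Cl, 1 I, 1 N, 3 O.
Implicit hydrogens by atom environment:
  6 × C (aromatic): no H
  2 × C: 3 H each → 6
  2 × C: no H
  2 × O: no H
  1 × C: 2 H
  1 × Cl: no H
  1 × I: no H
  1 × N: 2 H
  1 × O: 1 H
  Total hydrogens = 11.
Molecular formula: C11H11ClINO3

C11H11ClINO3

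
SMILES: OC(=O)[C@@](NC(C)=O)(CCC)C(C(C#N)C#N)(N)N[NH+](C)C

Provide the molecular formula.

C13H23N6O3+

Heavy atoms from the SMILES: 13 C, 6 N, 3 O.
Implicit hydrogens by atom environment:
  6 × C: no H
  4 × C: 3 H each → 12
  2 × C: 2 H each → 4
  2 × N: 1 H each → 2
  2 × N: no H
  2 × O: no H
  1 × C: 1 H
  1 × N: 2 H
  1 × N (charge +1): 1 H
  1 × O: 1 H
  Total hydrogens = 23.
Net charge +1.
Molecular formula: C13H23N6O3+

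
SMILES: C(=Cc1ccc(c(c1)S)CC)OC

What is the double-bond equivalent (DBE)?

Molecular formula from the SMILES: C11H14OS.
DoU = (2C + 2 + N − H − X)/2 = (2·11 + 2 + 0 − 14 − 0)/2 = 10/2 = 5.
(Structurally: 1 ring(s) + 4 π bond(s) = 5.)

5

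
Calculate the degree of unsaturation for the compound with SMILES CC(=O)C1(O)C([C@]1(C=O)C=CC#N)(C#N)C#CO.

10

Molecular formula from the SMILES: C12H8N2O4.
DoU = (2C + 2 + N − H − X)/2 = (2·12 + 2 + 2 − 8 − 0)/2 = 20/2 = 10.
(Structurally: 1 ring(s) + 9 π bond(s) = 10.)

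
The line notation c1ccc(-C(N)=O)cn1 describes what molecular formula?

Heavy atoms from the SMILES: 6 C, 2 N, 1 O.
Implicit hydrogens by atom environment:
  4 × C (aromatic): 1 H each → 4
  1 × C (aromatic): no H
  1 × C: no H
  1 × N: 2 H
  1 × N (aromatic): no H
  1 × O: no H
  Total hydrogens = 6.
Molecular formula: C6H6N2O

C6H6N2O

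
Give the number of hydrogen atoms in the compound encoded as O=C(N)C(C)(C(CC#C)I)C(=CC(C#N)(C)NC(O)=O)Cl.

15

Hydrogens are implicit in SMILES; fill each atom to its normal valence:
  7 × C: no H
  3 × C: 1 H each → 3
  2 × C: 3 H each → 6
  2 × O: no H
  1 × C: 2 H
  1 × Cl: no H
  1 × I: no H
  1 × N: 2 H
  1 × N: 1 H
  1 × N: no H
  1 × O: 1 H
  Total hydrogens = 15.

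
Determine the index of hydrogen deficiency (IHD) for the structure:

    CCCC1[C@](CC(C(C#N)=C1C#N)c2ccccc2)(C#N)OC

Molecular formula from the SMILES: C19H19N3O.
DoU = (2C + 2 + N − H − X)/2 = (2·19 + 2 + 3 − 19 − 0)/2 = 24/2 = 12.
(Structurally: 2 ring(s) + 10 π bond(s) = 12.)

12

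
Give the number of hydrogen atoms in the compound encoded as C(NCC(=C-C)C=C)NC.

16

Hydrogens are implicit in SMILES; fill each atom to its normal valence:
  3 × C: 2 H each → 6
  2 × C: 3 H each → 6
  2 × C: 1 H each → 2
  2 × N: 1 H each → 2
  1 × C: no H
  Total hydrogens = 16.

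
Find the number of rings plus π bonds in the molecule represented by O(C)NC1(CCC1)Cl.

Molecular formula from the SMILES: C5H10ClNO.
DoU = (2C + 2 + N − H − X)/2 = (2·5 + 2 + 1 − 10 − 1)/2 = 2/2 = 1.
(Structurally: 1 ring(s) + 0 π bond(s) = 1.)

1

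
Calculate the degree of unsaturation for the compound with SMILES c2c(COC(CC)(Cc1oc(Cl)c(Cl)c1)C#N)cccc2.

9

Molecular formula from the SMILES: C16H15Cl2NO2.
DoU = (2C + 2 + N − H − X)/2 = (2·16 + 2 + 1 − 15 − 2)/2 = 18/2 = 9.
(Structurally: 2 ring(s) + 7 π bond(s) = 9.)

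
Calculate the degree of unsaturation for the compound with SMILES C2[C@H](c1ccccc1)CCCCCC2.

5

Molecular formula from the SMILES: C14H20.
DoU = (2C + 2 + N − H − X)/2 = (2·14 + 2 + 0 − 20 − 0)/2 = 10/2 = 5.
(Structurally: 2 ring(s) + 3 π bond(s) = 5.)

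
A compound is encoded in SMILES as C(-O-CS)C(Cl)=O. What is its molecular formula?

Heavy atoms from the SMILES: 3 C, 1 Cl, 2 O, 1 S.
Implicit hydrogens by atom environment:
  2 × C: 2 H each → 4
  2 × O: no H
  1 × C: no H
  1 × Cl: no H
  1 × S: 1 H
  Total hydrogens = 5.
Molecular formula: C3H5ClO2S

C3H5ClO2S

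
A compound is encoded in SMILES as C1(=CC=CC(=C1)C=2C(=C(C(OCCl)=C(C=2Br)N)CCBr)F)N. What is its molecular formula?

C15H14Br2ClFN2O

Heavy atoms from the SMILES: 2 Br, 15 C, 1 Cl, 1 F, 2 N, 1 O.
Implicit hydrogens by atom environment:
  8 × C (aromatic): no H
  4 × C (aromatic): 1 H each → 4
  3 × C: 2 H each → 6
  2 × Br: no H
  2 × N: 2 H each → 4
  1 × Cl: no H
  1 × F: no H
  1 × O: no H
  Total hydrogens = 14.
Molecular formula: C15H14Br2ClFN2O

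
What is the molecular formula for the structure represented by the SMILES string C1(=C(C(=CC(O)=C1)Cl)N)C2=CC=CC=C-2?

Heavy atoms from the SMILES: 12 C, 1 Cl, 1 N, 1 O.
Implicit hydrogens by atom environment:
  7 × C (aromatic): 1 H each → 7
  5 × C (aromatic): no H
  1 × Cl: no H
  1 × N: 2 H
  1 × O: 1 H
  Total hydrogens = 10.
Molecular formula: C12H10ClNO

C12H10ClNO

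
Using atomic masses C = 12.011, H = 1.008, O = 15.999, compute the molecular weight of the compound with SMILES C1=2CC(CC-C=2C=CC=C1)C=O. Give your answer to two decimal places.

160.22

Molecular formula: C11H12O.
M = 11×12.011 + 12×1.008 + 1×15.999 = 160.22 g/mol.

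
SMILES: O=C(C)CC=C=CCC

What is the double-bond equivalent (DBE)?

3

Molecular formula from the SMILES: C8H12O.
DoU = (2C + 2 + N − H − X)/2 = (2·8 + 2 + 0 − 12 − 0)/2 = 6/2 = 3.
(Structurally: 0 ring(s) + 3 π bond(s) = 3.)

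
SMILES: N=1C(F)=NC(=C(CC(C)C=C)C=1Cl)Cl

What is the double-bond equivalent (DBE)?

Molecular formula from the SMILES: C9H9Cl2FN2.
DoU = (2C + 2 + N − H − X)/2 = (2·9 + 2 + 2 − 9 − 3)/2 = 10/2 = 5.
(Structurally: 1 ring(s) + 4 π bond(s) = 5.)

5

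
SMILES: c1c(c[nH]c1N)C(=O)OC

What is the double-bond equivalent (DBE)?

Molecular formula from the SMILES: C6H8N2O2.
DoU = (2C + 2 + N − H − X)/2 = (2·6 + 2 + 2 − 8 − 0)/2 = 8/2 = 4.
(Structurally: 1 ring(s) + 3 π bond(s) = 4.)

4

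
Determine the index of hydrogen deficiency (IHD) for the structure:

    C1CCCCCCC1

1

Molecular formula from the SMILES: C8H16.
DoU = (2C + 2 + N − H − X)/2 = (2·8 + 2 + 0 − 16 − 0)/2 = 2/2 = 1.
(Structurally: 1 ring(s) + 0 π bond(s) = 1.)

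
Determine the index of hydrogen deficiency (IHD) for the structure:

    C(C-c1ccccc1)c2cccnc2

Molecular formula from the SMILES: C13H13N.
DoU = (2C + 2 + N − H − X)/2 = (2·13 + 2 + 1 − 13 − 0)/2 = 16/2 = 8.
(Structurally: 2 ring(s) + 6 π bond(s) = 8.)

8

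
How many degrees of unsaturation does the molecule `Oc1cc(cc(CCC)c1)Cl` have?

4

Molecular formula from the SMILES: C9H11ClO.
DoU = (2C + 2 + N − H − X)/2 = (2·9 + 2 + 0 − 11 − 1)/2 = 8/2 = 4.
(Structurally: 1 ring(s) + 3 π bond(s) = 4.)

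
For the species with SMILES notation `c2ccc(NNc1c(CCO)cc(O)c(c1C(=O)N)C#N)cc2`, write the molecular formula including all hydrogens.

C16H16N4O3

Heavy atoms from the SMILES: 16 C, 4 N, 3 O.
Implicit hydrogens by atom environment:
  6 × C (aromatic): 1 H each → 6
  6 × C (aromatic): no H
  2 × C: 2 H each → 4
  2 × C: no H
  2 × N: 1 H each → 2
  2 × O: 1 H each → 2
  1 × N: 2 H
  1 × N: no H
  1 × O: no H
  Total hydrogens = 16.
Molecular formula: C16H16N4O3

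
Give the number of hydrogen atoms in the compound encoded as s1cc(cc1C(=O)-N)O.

Hydrogens are implicit in SMILES; fill each atom to its normal valence:
  2 × C (aromatic): 1 H each → 2
  2 × C (aromatic): no H
  1 × C: no H
  1 × N: 2 H
  1 × O: 1 H
  1 × O: no H
  1 × S (aromatic): no H
  Total hydrogens = 5.

5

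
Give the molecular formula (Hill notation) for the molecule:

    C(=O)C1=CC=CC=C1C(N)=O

Heavy atoms from the SMILES: 8 C, 1 N, 2 O.
Implicit hydrogens by atom environment:
  4 × C (aromatic): 1 H each → 4
  2 × C (aromatic): no H
  2 × O: no H
  1 × C: 1 H
  1 × C: no H
  1 × N: 2 H
  Total hydrogens = 7.
Molecular formula: C8H7NO2

C8H7NO2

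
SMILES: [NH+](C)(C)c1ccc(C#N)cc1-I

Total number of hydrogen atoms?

Hydrogens are implicit in SMILES; fill each atom to its normal valence:
  3 × C (aromatic): 1 H each → 3
  3 × C (aromatic): no H
  2 × C: 3 H each → 6
  1 × C: no H
  1 × I: no H
  1 × N (charge +1): 1 H
  1 × N: no H
  Total hydrogens = 10.

10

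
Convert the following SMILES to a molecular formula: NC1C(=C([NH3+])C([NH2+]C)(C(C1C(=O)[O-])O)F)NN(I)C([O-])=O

Heavy atoms from the SMILES: 9 C, 1 F, 1 I, 5 N, 5 O.
Implicit hydrogens by atom environment:
  5 × C: no H
  3 × C: 1 H each → 3
  2 × O: no H
  2 × O (charge -1): no H
  1 × C: 3 H
  1 × F: no H
  1 × I: no H
  1 × N (charge +1): 3 H
  1 × N (charge +1): 2 H
  1 × N: 2 H
  1 × N: 1 H
  1 × N: no H
  1 × O: 1 H
  Total hydrogens = 15.
Molecular formula: C9H15FIN5O5

C9H15FIN5O5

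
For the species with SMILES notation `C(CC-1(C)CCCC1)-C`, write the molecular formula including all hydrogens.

C9H18

Heavy atoms from the SMILES: 9 C.
Implicit hydrogens by atom environment:
  6 × C: 2 H each → 12
  2 × C: 3 H each → 6
  1 × C: no H
  Total hydrogens = 18.
Molecular formula: C9H18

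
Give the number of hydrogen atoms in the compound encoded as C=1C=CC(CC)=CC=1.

10

Hydrogens are implicit in SMILES; fill each atom to its normal valence:
  5 × C (aromatic): 1 H each → 5
  1 × C: 3 H
  1 × C: 2 H
  1 × C (aromatic): no H
  Total hydrogens = 10.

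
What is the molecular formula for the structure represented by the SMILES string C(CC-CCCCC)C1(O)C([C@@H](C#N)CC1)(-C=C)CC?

Heavy atoms from the SMILES: 18 C, 1 N, 1 O.
Implicit hydrogens by atom environment:
  11 × C: 2 H each → 22
  3 × C: no H
  2 × C: 3 H each → 6
  2 × C: 1 H each → 2
  1 × N: no H
  1 × O: 1 H
  Total hydrogens = 31.
Molecular formula: C18H31NO

C18H31NO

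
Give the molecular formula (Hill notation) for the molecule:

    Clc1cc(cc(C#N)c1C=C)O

C9H6ClNO

Heavy atoms from the SMILES: 9 C, 1 Cl, 1 N, 1 O.
Implicit hydrogens by atom environment:
  4 × C (aromatic): no H
  2 × C (aromatic): 1 H each → 2
  1 × C: 2 H
  1 × C: 1 H
  1 × C: no H
  1 × Cl: no H
  1 × N: no H
  1 × O: 1 H
  Total hydrogens = 6.
Molecular formula: C9H6ClNO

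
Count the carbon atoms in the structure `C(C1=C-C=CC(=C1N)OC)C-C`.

10

The symbol for carbon appears 10 times in the SMILES.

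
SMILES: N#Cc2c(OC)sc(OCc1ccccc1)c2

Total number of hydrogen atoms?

11

Hydrogens are implicit in SMILES; fill each atom to its normal valence:
  6 × C (aromatic): 1 H each → 6
  4 × C (aromatic): no H
  2 × O: no H
  1 × C: 3 H
  1 × C: 2 H
  1 × C: no H
  1 × N: no H
  1 × S (aromatic): no H
  Total hydrogens = 11.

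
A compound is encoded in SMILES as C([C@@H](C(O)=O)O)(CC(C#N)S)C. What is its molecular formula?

C7H11NO3S

Heavy atoms from the SMILES: 7 C, 1 N, 3 O, 1 S.
Implicit hydrogens by atom environment:
  3 × C: 1 H each → 3
  2 × C: no H
  2 × O: 1 H each → 2
  1 × C: 3 H
  1 × C: 2 H
  1 × N: no H
  1 × O: no H
  1 × S: 1 H
  Total hydrogens = 11.
Molecular formula: C7H11NO3S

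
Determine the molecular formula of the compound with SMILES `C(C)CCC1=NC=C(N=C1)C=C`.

C10H14N2

Heavy atoms from the SMILES: 10 C, 2 N.
Implicit hydrogens by atom environment:
  4 × C: 2 H each → 8
  2 × C (aromatic): 1 H each → 2
  2 × C (aromatic): no H
  2 × N (aromatic): no H
  1 × C: 3 H
  1 × C: 1 H
  Total hydrogens = 14.
Molecular formula: C10H14N2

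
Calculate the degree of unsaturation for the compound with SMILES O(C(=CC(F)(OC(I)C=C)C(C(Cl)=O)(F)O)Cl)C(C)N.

Molecular formula from the SMILES: C10H12Cl2F2INO4.
DoU = (2C + 2 + N − H − X)/2 = (2·10 + 2 + 1 − 12 − 5)/2 = 6/2 = 3.
(Structurally: 0 ring(s) + 3 π bond(s) = 3.)

3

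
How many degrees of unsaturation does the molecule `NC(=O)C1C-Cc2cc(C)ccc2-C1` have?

Molecular formula from the SMILES: C12H15NO.
DoU = (2C + 2 + N − H − X)/2 = (2·12 + 2 + 1 − 15 − 0)/2 = 12/2 = 6.
(Structurally: 2 ring(s) + 4 π bond(s) = 6.)

6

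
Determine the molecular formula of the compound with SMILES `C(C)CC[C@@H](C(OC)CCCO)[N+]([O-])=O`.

C10H21NO4

Heavy atoms from the SMILES: 10 C, 1 N, 4 O.
Implicit hydrogens by atom environment:
  6 × C: 2 H each → 12
  2 × C: 3 H each → 6
  2 × C: 1 H each → 2
  2 × O: no H
  1 × N (charge +1): no H
  1 × O: 1 H
  1 × O (charge -1): no H
  Total hydrogens = 21.
Molecular formula: C10H21NO4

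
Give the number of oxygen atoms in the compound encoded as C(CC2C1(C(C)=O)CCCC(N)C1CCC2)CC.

The symbol for oxygen appears 1 time in the SMILES.

1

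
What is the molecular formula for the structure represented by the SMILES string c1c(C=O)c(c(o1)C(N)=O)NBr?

Heavy atoms from the SMILES: 1 Br, 6 C, 2 N, 3 O.
Implicit hydrogens by atom environment:
  3 × C (aromatic): no H
  2 × O: no H
  1 × Br: no H
  1 × C (aromatic): 1 H
  1 × C: 1 H
  1 × C: no H
  1 × N: 2 H
  1 × N: 1 H
  1 × O (aromatic): no H
  Total hydrogens = 5.
Molecular formula: C6H5BrN2O3

C6H5BrN2O3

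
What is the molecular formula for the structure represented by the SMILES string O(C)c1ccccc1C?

C8H10O

Heavy atoms from the SMILES: 8 C, 1 O.
Implicit hydrogens by atom environment:
  4 × C (aromatic): 1 H each → 4
  2 × C: 3 H each → 6
  2 × C (aromatic): no H
  1 × O: no H
  Total hydrogens = 10.
Molecular formula: C8H10O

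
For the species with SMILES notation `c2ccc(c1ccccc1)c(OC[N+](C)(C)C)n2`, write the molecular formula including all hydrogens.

C15H19N2O+

Heavy atoms from the SMILES: 15 C, 2 N, 1 O.
Implicit hydrogens by atom environment:
  8 × C (aromatic): 1 H each → 8
  3 × C: 3 H each → 9
  3 × C (aromatic): no H
  1 × C: 2 H
  1 × N (aromatic): no H
  1 × N (charge +1): no H
  1 × O: no H
  Total hydrogens = 19.
Net charge +1.
Molecular formula: C15H19N2O+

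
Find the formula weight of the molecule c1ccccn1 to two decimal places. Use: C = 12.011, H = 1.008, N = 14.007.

Molecular formula: C5H5N.
M = 5×12.011 + 5×1.008 + 1×14.007 = 79.10 g/mol.

79.10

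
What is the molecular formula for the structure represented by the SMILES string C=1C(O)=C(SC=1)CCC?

C7H10OS

Heavy atoms from the SMILES: 7 C, 1 O, 1 S.
Implicit hydrogens by atom environment:
  2 × C: 2 H each → 4
  2 × C (aromatic): 1 H each → 2
  2 × C (aromatic): no H
  1 × C: 3 H
  1 × O: 1 H
  1 × S (aromatic): no H
  Total hydrogens = 10.
Molecular formula: C7H10OS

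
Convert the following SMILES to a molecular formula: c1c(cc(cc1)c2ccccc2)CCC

Heavy atoms from the SMILES: 15 C.
Implicit hydrogens by atom environment:
  9 × C (aromatic): 1 H each → 9
  3 × C (aromatic): no H
  2 × C: 2 H each → 4
  1 × C: 3 H
  Total hydrogens = 16.
Molecular formula: C15H16

C15H16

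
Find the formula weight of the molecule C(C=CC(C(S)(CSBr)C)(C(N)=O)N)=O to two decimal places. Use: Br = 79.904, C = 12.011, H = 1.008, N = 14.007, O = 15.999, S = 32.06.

Molecular formula: C8H13BrN2O2S2.
M = 1×79.904 + 8×12.011 + 13×1.008 + 2×14.007 + 2×15.999 + 2×32.06 = 313.23 g/mol.

313.23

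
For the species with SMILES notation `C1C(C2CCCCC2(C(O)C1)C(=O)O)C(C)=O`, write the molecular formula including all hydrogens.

Heavy atoms from the SMILES: 13 C, 4 O.
Implicit hydrogens by atom environment:
  6 × C: 2 H each → 12
  3 × C: 1 H each → 3
  3 × C: no H
  2 × O: 1 H each → 2
  2 × O: no H
  1 × C: 3 H
  Total hydrogens = 20.
Molecular formula: C13H20O4

C13H20O4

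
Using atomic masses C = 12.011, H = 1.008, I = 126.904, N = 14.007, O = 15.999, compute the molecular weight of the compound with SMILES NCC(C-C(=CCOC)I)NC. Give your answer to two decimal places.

284.14

Molecular formula: C8H17IN2O.
M = 8×12.011 + 17×1.008 + 1×126.904 + 2×14.007 + 1×15.999 = 284.14 g/mol.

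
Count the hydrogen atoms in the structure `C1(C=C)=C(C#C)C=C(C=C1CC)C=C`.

Hydrogens are implicit in SMILES; fill each atom to its normal valence:
  4 × C (aromatic): no H
  3 × C: 2 H each → 6
  3 × C: 1 H each → 3
  2 × C (aromatic): 1 H each → 2
  1 × C: 3 H
  1 × C: no H
  Total hydrogens = 14.

14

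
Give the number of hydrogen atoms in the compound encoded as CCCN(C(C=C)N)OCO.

Hydrogens are implicit in SMILES; fill each atom to its normal valence:
  4 × C: 2 H each → 8
  2 × C: 1 H each → 2
  1 × C: 3 H
  1 × N: 2 H
  1 × N: no H
  1 × O: 1 H
  1 × O: no H
  Total hydrogens = 16.

16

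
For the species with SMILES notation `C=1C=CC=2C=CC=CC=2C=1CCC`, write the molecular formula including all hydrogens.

C13H14

Heavy atoms from the SMILES: 13 C.
Implicit hydrogens by atom environment:
  7 × C (aromatic): 1 H each → 7
  3 × C (aromatic): no H
  2 × C: 2 H each → 4
  1 × C: 3 H
  Total hydrogens = 14.
Molecular formula: C13H14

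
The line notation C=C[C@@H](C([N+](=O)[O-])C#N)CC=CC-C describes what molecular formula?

C10H14N2O2

Heavy atoms from the SMILES: 10 C, 2 N, 2 O.
Implicit hydrogens by atom environment:
  5 × C: 1 H each → 5
  3 × C: 2 H each → 6
  1 × C: 3 H
  1 × C: no H
  1 × N: no H
  1 × N (charge +1): no H
  1 × O: no H
  1 × O (charge -1): no H
  Total hydrogens = 14.
Molecular formula: C10H14N2O2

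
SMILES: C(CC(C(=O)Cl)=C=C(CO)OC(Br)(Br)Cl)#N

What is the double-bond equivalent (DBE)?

Molecular formula from the SMILES: C8H5Br2Cl2NO3.
DoU = (2C + 2 + N − H − X)/2 = (2·8 + 2 + 1 − 5 − 4)/2 = 10/2 = 5.
(Structurally: 0 ring(s) + 5 π bond(s) = 5.)

5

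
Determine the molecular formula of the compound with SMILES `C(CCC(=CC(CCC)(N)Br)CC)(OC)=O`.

C12H22BrNO2

Heavy atoms from the SMILES: 1 Br, 12 C, 1 N, 2 O.
Implicit hydrogens by atom environment:
  5 × C: 2 H each → 10
  3 × C: 3 H each → 9
  3 × C: no H
  2 × O: no H
  1 × Br: no H
  1 × C: 1 H
  1 × N: 2 H
  Total hydrogens = 22.
Molecular formula: C12H22BrNO2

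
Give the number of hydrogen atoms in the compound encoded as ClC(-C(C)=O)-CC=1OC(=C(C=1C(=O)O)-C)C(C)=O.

Hydrogens are implicit in SMILES; fill each atom to its normal valence:
  4 × C (aromatic): no H
  3 × C: 3 H each → 9
  3 × C: no H
  3 × O: no H
  1 × C: 2 H
  1 × C: 1 H
  1 × Cl: no H
  1 × O: 1 H
  1 × O (aromatic): no H
  Total hydrogens = 13.

13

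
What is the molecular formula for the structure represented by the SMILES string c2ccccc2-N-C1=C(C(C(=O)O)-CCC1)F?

Heavy atoms from the SMILES: 13 C, 1 F, 1 N, 2 O.
Implicit hydrogens by atom environment:
  5 × C (aromatic): 1 H each → 5
  3 × C: 2 H each → 6
  3 × C: no H
  1 × C: 1 H
  1 × C (aromatic): no H
  1 × F: no H
  1 × N: 1 H
  1 × O: 1 H
  1 × O: no H
  Total hydrogens = 14.
Molecular formula: C13H14FNO2

C13H14FNO2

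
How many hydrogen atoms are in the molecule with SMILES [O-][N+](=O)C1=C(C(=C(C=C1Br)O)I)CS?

Hydrogens are implicit in SMILES; fill each atom to its normal valence:
  5 × C (aromatic): no H
  1 × Br: no H
  1 × C: 2 H
  1 × C (aromatic): 1 H
  1 × I: no H
  1 × N (charge +1): no H
  1 × O: 1 H
  1 × O: no H
  1 × O (charge -1): no H
  1 × S: 1 H
  Total hydrogens = 5.

5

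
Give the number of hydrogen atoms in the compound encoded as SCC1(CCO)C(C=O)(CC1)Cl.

13

Hydrogens are implicit in SMILES; fill each atom to its normal valence:
  5 × C: 2 H each → 10
  2 × C: no H
  1 × C: 1 H
  1 × Cl: no H
  1 × O: 1 H
  1 × O: no H
  1 × S: 1 H
  Total hydrogens = 13.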